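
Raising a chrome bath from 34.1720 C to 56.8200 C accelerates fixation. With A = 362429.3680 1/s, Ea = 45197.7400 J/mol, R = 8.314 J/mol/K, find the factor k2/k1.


T1 = 34.1720 + 273.15 = 307.3220 K; T2 = 56.8200 + 273.15 = 329.9700 K
k1 = A * exp(-Ea/(R*T1)) = 362429.3680 * exp(-45197.7400/(8.314*307.3220)) = 0.00753036 1/s
k2 = A * exp(-Ea/(R*T2)) = 362429.3680 * exp(-45197.7400/(8.314*329.9700)) = 0.0253577 1/s
k2/k1 = 0.0253577 / 0.00753036 = 3.3674


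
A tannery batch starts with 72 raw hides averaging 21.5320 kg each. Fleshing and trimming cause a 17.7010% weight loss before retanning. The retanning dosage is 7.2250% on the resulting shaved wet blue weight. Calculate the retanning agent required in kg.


Total_raw = N * avg_wt = 72 * 21.5320 = 1550.3040 kg
Substrate = Total_raw * (1 - loss/100) = 1550.3040 * (1 - 17.7010/100) = 1275.8847 kg
Retan = Substrate * pct / 100 = 1275.8847 * 7.2250 / 100 = 92.1827 kg


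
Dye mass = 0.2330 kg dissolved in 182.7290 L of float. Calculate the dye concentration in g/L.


Formula: Conc = dye_mass(kg) / volume(L) * 1000
Substituting: Conc = 0.2330 / 182.7290 * 1000
Result: 1.2751 g/L


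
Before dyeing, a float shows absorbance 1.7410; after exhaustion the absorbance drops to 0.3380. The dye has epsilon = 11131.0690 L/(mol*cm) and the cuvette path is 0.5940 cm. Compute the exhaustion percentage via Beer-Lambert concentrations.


c_initial = A_i / (epsilon * l) = 1.7410 / (11131.0690 * 0.5940) = 2.6331e-04 mol/L
c_final = A_f / (epsilon * l) = 0.3380 / (11131.0690 * 0.5940) = 5.1120e-05 mol/L
Exhaustion = (c_initial - c_final) / c_initial * 100 = (2.6331e-04 - 5.1120e-05) / 2.6331e-04 * 100 = 80.5859 %


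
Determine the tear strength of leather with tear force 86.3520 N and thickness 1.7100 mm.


Formula: Tear strength = force / thickness
Substituting: Tear strength = 86.3520 / 1.7100
Result: 50.4982 N/mm


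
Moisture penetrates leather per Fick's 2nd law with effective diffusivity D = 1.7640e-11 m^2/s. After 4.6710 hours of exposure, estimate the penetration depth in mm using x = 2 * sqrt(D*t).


t = 4.6710 hr * 3600 = 16815.6000 s
D * t = 1.7640e-11 * 16815.6000 = 2.9663e-07
x = 2 * sqrt(D*t) = 2 * sqrt(2.9663e-07) = 0.00108927 m = 1.0893 mm


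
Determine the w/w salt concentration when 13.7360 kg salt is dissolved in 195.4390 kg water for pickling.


Formula: Conc = salt / (water + salt) * 100
Substituting: Conc = 13.7360 / (195.4390 + 13.7360) * 100
Result: 6.5668 %


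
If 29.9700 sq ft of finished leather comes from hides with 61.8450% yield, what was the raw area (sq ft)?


Formula: raw = finished * 100 / yield
Substituting: raw = 29.9700 * 100 / 61.8450
Result: 48.4599 sq ft


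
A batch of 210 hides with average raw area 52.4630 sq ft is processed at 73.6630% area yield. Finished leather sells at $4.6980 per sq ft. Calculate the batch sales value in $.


Raw_total = N * avg_area = 210 * 52.4630 = 11017.2300 sq ft
Finished = Raw_total * yield / 100 = 11017.2300 * 73.6630 / 100 = 8115.6221 sq ft
Value = Finished * price = 8115.6221 * 4.6980 = 38127.1928 $


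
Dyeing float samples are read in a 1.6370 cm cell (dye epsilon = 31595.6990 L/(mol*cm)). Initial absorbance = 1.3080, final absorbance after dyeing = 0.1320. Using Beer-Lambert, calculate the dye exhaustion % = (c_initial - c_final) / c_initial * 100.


c_initial = A_i / (epsilon * l) = 1.3080 / (31595.6990 * 1.6370) = 2.5289e-05 mol/L
c_final = A_f / (epsilon * l) = 0.1320 / (31595.6990 * 1.6370) = 2.5521e-06 mol/L
Exhaustion = (c_initial - c_final) / c_initial * 100 = (2.5289e-05 - 2.5521e-06) / 2.5289e-05 * 100 = 89.9083 %


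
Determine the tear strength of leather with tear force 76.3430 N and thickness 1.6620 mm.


Formula: Tear strength = force / thickness
Substituting: Tear strength = 76.3430 / 1.6620
Result: 45.9344 N/mm


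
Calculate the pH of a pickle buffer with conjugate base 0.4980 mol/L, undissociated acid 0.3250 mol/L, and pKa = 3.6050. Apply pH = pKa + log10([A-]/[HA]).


ratio = [A-] / [HA] = 0.4980 / 0.3250 = 1.5323
log10(ratio) = 0.1853
pH = pKa + log10(ratio) = 3.6050 + 0.1853 = 3.7903


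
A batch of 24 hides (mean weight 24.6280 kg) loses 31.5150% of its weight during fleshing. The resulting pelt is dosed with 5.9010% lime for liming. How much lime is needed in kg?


Total_raw = N * avg_wt = 24 * 24.6280 = 591.0720 kg
Substrate = Total_raw * (1 - loss/100) = 591.0720 * (1 - 31.5150/100) = 404.7957 kg
Lime = Substrate * pct / 100 = 404.7957 * 5.9010 / 100 = 23.8870 kg


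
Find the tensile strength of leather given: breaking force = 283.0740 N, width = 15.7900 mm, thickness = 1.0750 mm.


Formula: TS = force / (width * thickness)
Substituting: TS = 283.0740 / (15.7900 * 1.0750)
Result: 16.6767 N/mm^2


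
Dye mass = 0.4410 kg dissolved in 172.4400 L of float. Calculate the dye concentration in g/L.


Formula: Conc = dye_mass(kg) / volume(L) * 1000
Substituting: Conc = 0.4410 / 172.4400 * 1000
Result: 2.5574 g/L


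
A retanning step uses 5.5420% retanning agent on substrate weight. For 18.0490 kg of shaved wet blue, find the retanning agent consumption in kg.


Formula: Retan = substrate * pct / 100
Substituting: Retan = 18.0490 * 5.5420 / 100
Result: 1.0003 kg


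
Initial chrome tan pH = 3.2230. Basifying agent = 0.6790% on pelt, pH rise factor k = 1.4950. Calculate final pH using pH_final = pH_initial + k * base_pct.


Formula: pH_final = pH_initial + k * base_pct
Substituting: pH_final = 3.2230 + 1.4950 * 0.6790
Result: 4.2381


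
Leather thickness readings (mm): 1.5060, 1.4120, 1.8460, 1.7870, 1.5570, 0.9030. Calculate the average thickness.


Formula: Average = sum / n
Substituting: Average = 9.0110 / 6
Result: 1.5018 mm


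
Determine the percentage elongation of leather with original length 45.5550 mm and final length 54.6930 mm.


Formula: Elongation = (Lf - L0) / L0 * 100
Substituting: Elongation = (54.6930 - 45.5550) / 45.5550 * 100
Result: 20.0593 %


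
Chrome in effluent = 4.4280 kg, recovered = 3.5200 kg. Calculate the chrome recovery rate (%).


Formula: Recovery = recovered / input * 100
Substituting: Recovery = 3.5200 / 4.4280 * 100
Result: 79.4941 %


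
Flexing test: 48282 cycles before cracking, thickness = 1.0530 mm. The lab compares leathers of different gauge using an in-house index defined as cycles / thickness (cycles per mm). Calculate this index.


Formula: Index = cycles / thickness
Substituting: Index = 48282 / 1.0530
Result: 45851.8519 cycles/mm


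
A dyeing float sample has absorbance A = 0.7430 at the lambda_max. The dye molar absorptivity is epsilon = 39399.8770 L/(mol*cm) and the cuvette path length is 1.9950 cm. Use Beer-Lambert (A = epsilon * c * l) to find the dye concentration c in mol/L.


Formula: c = A / (epsilon * l)
Substituting: c = 0.7430 / (39399.8770 * 1.9950)
Result: 9.4526e-06 mol/L


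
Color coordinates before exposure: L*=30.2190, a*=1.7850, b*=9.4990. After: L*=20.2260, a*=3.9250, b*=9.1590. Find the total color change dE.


dL = -9.9930, da = 2.1400, db = -0.3400
dE = sqrt((-9.9930)^2 + 2.1400^2 + (-0.3400)^2) = 10.2252


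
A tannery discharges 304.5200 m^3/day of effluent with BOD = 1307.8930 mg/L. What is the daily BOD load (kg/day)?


Formula: BOD_load = volume * conc / 1000
Substituting: BOD_load = 304.5200 * 1307.8930 / 1000
Result: 398.2796 kg/day


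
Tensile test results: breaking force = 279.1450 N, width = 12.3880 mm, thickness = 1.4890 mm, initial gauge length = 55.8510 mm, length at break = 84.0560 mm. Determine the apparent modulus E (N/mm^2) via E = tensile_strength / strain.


TS = F / (w * t) = 279.1450 / (12.3880 * 1.4890) = 15.1333 N/mm^2
strain = (Lf - L0) / L0 = (84.0560 - 55.8510) / 55.8510 = 0.5050
E = TS / strain = 15.1333 / 0.5050 = 29.9667 N/mm^2


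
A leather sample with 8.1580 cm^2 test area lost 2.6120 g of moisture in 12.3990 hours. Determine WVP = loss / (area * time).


Formula: WVP = loss / (area * time)
Substituting: WVP = 2.6120 / (8.1580 * 12.3990)
Result: 0.0258228 g/(cm^2*hr)


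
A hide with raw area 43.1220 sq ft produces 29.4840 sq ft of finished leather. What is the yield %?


Formula: Yield = finished / raw * 100
Substituting: Yield = 29.4840 / 43.1220 * 100
Result: 68.3735 %


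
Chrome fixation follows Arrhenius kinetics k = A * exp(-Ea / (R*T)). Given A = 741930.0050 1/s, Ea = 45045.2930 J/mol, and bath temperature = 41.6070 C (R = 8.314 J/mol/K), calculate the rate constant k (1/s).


T_K = T_C + 273.15 = 41.6070 + 273.15 = 314.7570 K
exponent = -Ea / (R * T_K) = -45045.2930 / (8.314 * 314.7570) = -17.2133
k = A * exp(exponent) = 741930.0050 * exp(-17.2133) = 0.0248156 1/s


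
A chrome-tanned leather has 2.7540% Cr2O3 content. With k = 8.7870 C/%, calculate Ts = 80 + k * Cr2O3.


Formula: Ts = 80 + k * Cr2O3
Substituting: Ts = 80 + 8.7870 * 2.7540
Result: 104.1994 C


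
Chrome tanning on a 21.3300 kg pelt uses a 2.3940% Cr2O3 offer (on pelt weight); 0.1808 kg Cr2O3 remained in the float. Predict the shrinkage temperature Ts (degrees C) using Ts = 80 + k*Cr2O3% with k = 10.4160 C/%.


Offered = pelt * offer_pct / 100 = 21.3300 * 2.3940 / 100 = 0.5106 kg
Uptake = offered - residual = 0.5106 - 0.1808 = 0.3298 kg
Cr2O3% on pelt = uptake / pelt * 100 = 0.3298 / 21.3300 * 100 = 1.5464 %
Ts = 80 + k * Cr2O3% = 80 + 10.4160 * 1.5464 = 96.1070 C


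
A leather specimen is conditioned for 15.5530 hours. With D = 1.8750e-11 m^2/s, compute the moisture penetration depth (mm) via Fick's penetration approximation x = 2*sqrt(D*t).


t = 15.5530 hr * 3600 = 55990.8000 s
D * t = 1.8750e-11 * 55990.8000 = 1.0498e-06
x = 2 * sqrt(D*t) = 2 * sqrt(1.0498e-06) = 0.00204922 m = 2.0492 mm


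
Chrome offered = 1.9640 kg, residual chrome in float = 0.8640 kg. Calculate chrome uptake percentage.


Formula: Uptake = (offered - residual) / offered * 100
Substituting: Uptake = (1.9640 - 0.8640) / 1.9640 * 100
Result: 56.0081 %


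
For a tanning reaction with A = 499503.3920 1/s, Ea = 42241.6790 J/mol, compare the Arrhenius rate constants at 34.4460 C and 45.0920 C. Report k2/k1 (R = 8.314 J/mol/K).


T1 = 34.4460 + 273.15 = 307.5960 K; T2 = 45.0920 + 273.15 = 318.2420 K
k1 = A * exp(-Ea/(R*T1)) = 499503.3920 * exp(-42241.6790/(8.314*307.5960)) = 0.0334948 1/s
k2 = A * exp(-Ea/(R*T2)) = 499503.3920 * exp(-42241.6790/(8.314*318.2420)) = 0.0582038 1/s
k2/k1 = 0.0582038 / 0.0334948 = 1.7377


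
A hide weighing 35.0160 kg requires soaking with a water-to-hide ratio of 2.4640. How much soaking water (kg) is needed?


Formula: Water = hide_weight * ratio
Substituting: Water = 35.0160 * 2.4640
Result: 86.2794 kg


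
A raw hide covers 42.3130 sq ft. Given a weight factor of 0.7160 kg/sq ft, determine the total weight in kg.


Formula: Weight = area * weight_per_sqft
Substituting: Weight = 42.3130 * 0.7160
Result: 30.2961 kg


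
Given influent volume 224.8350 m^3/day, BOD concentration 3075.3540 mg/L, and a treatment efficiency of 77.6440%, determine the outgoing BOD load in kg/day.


Load_in = volume * conc / 1000 = 224.8350 * 3075.3540 / 1000 = 691.4472 kg/day
Removed = Load_in * eff / 100 = 691.4472 * 77.6440 / 100 = 536.8673 kg/day
Load_out = Load_in - Removed = 691.4472 - 536.8673 = 154.5799 kg/day


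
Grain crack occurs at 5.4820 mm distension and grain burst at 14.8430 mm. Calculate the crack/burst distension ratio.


Formula: Ratio = crack / burst
Substituting: Ratio = 5.4820 / 14.8430
Result: 0.3693


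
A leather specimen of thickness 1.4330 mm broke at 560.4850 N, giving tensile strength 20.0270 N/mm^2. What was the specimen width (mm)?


Formula: w = F / (TS * t)
Substituting: w = 560.4850 / (20.0270 * 1.4330)
Result: 19.5300 mm


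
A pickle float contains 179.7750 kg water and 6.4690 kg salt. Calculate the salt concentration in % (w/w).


Formula: Conc = salt / (water + salt) * 100
Substituting: Conc = 6.4690 / (179.7750 + 6.4690) * 100
Result: 3.4734 %


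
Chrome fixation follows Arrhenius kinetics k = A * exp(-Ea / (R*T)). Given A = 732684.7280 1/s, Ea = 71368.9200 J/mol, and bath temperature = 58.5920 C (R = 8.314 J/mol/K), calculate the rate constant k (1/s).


T_K = T_C + 273.15 = 58.5920 + 273.15 = 331.7420 K
exponent = -Ea / (R * T_K) = -71368.9200 / (8.314 * 331.7420) = -25.8761
k = A * exp(exponent) = 732684.7280 * exp(-25.8761) = 4.2372e-06 1/s


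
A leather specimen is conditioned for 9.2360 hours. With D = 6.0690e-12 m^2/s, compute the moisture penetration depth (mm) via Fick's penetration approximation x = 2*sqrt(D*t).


t = 9.2360 hr * 3600 = 33249.6000 s
D * t = 6.0690e-12 * 33249.6000 = 2.0179e-07
x = 2 * sqrt(D*t) = 2 * sqrt(2.0179e-07) = 8.9842e-04 m = 0.8984 mm


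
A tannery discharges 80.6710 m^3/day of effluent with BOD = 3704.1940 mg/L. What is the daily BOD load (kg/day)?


Formula: BOD_load = volume * conc / 1000
Substituting: BOD_load = 80.6710 * 3704.1940 / 1000
Result: 298.8210 kg/day


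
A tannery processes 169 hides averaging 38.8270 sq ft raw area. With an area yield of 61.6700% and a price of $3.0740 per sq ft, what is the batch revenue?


Raw_total = N * avg_area = 169 * 38.8270 = 6561.7630 sq ft
Finished = Raw_total * yield / 100 = 6561.7630 * 61.6700 / 100 = 4046.6392 sq ft
Value = Finished * price = 4046.6392 * 3.0740 = 12439.3690 $


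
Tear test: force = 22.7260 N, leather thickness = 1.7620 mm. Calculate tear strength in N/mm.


Formula: Tear strength = force / thickness
Substituting: Tear strength = 22.7260 / 1.7620
Result: 12.8978 N/mm


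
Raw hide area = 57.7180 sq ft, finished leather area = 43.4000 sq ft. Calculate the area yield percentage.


Formula: Yield = finished / raw * 100
Substituting: Yield = 43.4000 / 57.7180 * 100
Result: 75.1932 %


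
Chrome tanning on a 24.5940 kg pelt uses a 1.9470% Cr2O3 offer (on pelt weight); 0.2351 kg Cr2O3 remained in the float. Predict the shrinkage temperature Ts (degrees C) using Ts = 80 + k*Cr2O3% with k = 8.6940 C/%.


Offered = pelt * offer_pct / 100 = 24.5940 * 1.9470 / 100 = 0.4788 kg
Uptake = offered - residual = 0.4788 - 0.2351 = 0.2437 kg
Cr2O3% on pelt = uptake / pelt * 100 = 0.2437 / 24.5940 * 100 = 0.9911 %
Ts = 80 + k * Cr2O3% = 80 + 8.6940 * 0.9911 = 88.6164 C


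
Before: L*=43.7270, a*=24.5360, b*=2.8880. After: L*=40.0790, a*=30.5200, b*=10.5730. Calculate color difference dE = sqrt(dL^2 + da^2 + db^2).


dL = -3.6480, da = 5.9840, db = 7.6850
dE = sqrt((-3.6480)^2 + 5.9840^2 + 7.6850^2) = 10.4007


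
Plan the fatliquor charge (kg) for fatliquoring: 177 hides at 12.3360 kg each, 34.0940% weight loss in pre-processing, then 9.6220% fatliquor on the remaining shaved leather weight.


Total_raw = N * avg_wt = 177 * 12.3360 = 2183.4720 kg
Substrate = Total_raw * (1 - loss/100) = 2183.4720 * (1 - 34.0940/100) = 1439.0391 kg
Fat = Substrate * pct / 100 = 1439.0391 * 9.6220 / 100 = 138.4643 kg


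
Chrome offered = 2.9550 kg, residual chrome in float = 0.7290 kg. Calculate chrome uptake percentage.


Formula: Uptake = (offered - residual) / offered * 100
Substituting: Uptake = (2.9550 - 0.7290) / 2.9550 * 100
Result: 75.3299 %


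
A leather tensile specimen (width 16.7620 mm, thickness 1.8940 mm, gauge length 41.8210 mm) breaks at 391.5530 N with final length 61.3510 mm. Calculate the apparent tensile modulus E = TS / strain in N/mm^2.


TS = F / (w * t) = 391.5530 / (16.7620 * 1.8940) = 12.3335 N/mm^2
strain = (Lf - L0) / L0 = (61.3510 - 41.8210) / 41.8210 = 0.4670
E = TS / strain = 12.3335 / 0.4670 = 26.4105 N/mm^2


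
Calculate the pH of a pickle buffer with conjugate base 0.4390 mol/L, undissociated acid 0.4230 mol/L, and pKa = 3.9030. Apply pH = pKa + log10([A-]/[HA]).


ratio = [A-] / [HA] = 0.4390 / 0.4230 = 1.0378
log10(ratio) = 0.0161242
pH = pKa + log10(ratio) = 3.9030 + 0.0161242 = 3.9191


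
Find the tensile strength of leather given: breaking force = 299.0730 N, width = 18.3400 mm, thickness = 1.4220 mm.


Formula: TS = force / (width * thickness)
Substituting: TS = 299.0730 / (18.3400 * 1.4220)
Result: 11.4678 N/mm^2


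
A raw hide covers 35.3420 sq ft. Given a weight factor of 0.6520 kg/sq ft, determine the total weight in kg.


Formula: Weight = area * weight_per_sqft
Substituting: Weight = 35.3420 * 0.6520
Result: 23.0430 kg


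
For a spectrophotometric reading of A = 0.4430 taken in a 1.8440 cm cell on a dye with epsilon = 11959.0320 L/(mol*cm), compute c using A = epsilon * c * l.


Formula: c = A / (epsilon * l)
Substituting: c = 0.4430 / (11959.0320 * 1.8440)
Result: 2.0088e-05 mol/L


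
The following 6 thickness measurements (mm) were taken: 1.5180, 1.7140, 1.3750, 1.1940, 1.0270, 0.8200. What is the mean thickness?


Formula: Average = sum / n
Substituting: Average = 7.6480 / 6
Result: 1.2747 mm


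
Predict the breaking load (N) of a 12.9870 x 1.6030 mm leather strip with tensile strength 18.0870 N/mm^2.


Formula: F = TS * w * t
Substituting: F = 18.0870 * 12.9870 * 1.6030
Result: 376.5381 N


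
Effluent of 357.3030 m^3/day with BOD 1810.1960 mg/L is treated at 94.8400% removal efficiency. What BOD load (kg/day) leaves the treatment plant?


Load_in = volume * conc / 1000 = 357.3030 * 1810.1960 / 1000 = 646.7885 kg/day
Removed = Load_in * eff / 100 = 646.7885 * 94.8400 / 100 = 613.4142 kg/day
Load_out = Load_in - Removed = 646.7885 - 613.4142 = 33.3743 kg/day


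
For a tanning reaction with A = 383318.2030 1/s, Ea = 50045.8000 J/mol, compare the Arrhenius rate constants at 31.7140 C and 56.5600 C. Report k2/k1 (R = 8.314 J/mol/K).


T1 = 31.7140 + 273.15 = 304.8640 K; T2 = 56.5600 + 273.15 = 329.7100 K
k1 = A * exp(-Ea/(R*T1)) = 383318.2030 * exp(-50045.8000/(8.314*304.8640)) = 0.00101983 1/s
k2 = A * exp(-Ea/(R*T2)) = 383318.2030 * exp(-50045.8000/(8.314*329.7100)) = 0.00451561 1/s
k2/k1 = 0.00451561 / 0.00101983 = 4.4278


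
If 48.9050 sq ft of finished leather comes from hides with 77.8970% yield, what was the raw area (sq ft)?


Formula: raw = finished * 100 / yield
Substituting: raw = 48.9050 * 100 / 77.8970
Result: 62.7816 sq ft


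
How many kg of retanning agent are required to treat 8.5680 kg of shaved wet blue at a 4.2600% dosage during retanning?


Formula: Retan = substrate * pct / 100
Substituting: Retan = 8.5680 * 4.2600 / 100
Result: 0.3650 kg


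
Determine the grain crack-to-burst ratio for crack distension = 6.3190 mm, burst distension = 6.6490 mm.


Formula: Ratio = crack / burst
Substituting: Ratio = 6.3190 / 6.6490
Result: 0.9504


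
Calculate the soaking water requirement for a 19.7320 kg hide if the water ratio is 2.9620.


Formula: Water = hide_weight * ratio
Substituting: Water = 19.7320 * 2.9620
Result: 58.4462 kg


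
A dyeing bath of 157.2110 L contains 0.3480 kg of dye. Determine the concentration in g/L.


Formula: Conc = dye_mass(kg) / volume(L) * 1000
Substituting: Conc = 0.3480 / 157.2110 * 1000
Result: 2.2136 g/L


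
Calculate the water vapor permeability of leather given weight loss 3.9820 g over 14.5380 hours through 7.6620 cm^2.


Formula: WVP = loss / (area * time)
Substituting: WVP = 3.9820 / (7.6620 * 14.5380)
Result: 0.0357482 g/(cm^2*hr)


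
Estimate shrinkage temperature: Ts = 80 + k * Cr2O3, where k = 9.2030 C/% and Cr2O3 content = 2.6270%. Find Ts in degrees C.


Formula: Ts = 80 + k * Cr2O3
Substituting: Ts = 80 + 9.2030 * 2.6270
Result: 104.1763 C


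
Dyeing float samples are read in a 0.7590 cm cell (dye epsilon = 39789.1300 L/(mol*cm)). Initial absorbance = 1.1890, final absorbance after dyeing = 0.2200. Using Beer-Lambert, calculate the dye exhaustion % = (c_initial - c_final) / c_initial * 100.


c_initial = A_i / (epsilon * l) = 1.1890 / (39789.1300 * 0.7590) = 3.9371e-05 mol/L
c_final = A_f / (epsilon * l) = 0.2200 / (39789.1300 * 0.7590) = 7.2848e-06 mol/L
Exhaustion = (c_initial - c_final) / c_initial * 100 = (3.9371e-05 - 7.2848e-06) / 3.9371e-05 * 100 = 81.4971 %


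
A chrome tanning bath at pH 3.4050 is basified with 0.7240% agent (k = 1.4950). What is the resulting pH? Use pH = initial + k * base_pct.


Formula: pH_final = pH_initial + k * base_pct
Substituting: pH_final = 3.4050 + 1.4950 * 0.7240
Result: 4.4874


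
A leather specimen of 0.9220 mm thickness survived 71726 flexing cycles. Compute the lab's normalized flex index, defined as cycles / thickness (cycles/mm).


Formula: Index = cycles / thickness
Substituting: Index = 71726 / 0.9220
Result: 77793.9262 cycles/mm


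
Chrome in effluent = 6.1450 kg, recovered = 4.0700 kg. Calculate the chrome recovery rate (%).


Formula: Recovery = recovered / input * 100
Substituting: Recovery = 4.0700 / 6.1450 * 100
Result: 66.2327 %


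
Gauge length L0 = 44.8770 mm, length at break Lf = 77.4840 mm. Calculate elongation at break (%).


Formula: Elongation = (Lf - L0) / L0 * 100
Substituting: Elongation = (77.4840 - 44.8770) / 44.8770 * 100
Result: 72.6586 %


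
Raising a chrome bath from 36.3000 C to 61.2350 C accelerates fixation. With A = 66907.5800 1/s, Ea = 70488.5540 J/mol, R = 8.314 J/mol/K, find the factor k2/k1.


T1 = 36.3000 + 273.15 = 309.4500 K; T2 = 61.2350 + 273.15 = 334.3850 K
k1 = A * exp(-Ea/(R*T1)) = 66907.5800 * exp(-70488.5540/(8.314*309.4500)) = 8.4469e-08 1/s
k2 = A * exp(-Ea/(R*T2)) = 66907.5800 * exp(-70488.5540/(8.314*334.3850)) = 6.5161e-07 1/s
k2/k1 = 6.5161e-07 / 8.4469e-08 = 7.7142


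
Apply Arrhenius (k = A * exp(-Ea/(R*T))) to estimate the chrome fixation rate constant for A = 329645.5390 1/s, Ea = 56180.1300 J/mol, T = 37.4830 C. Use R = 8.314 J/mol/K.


T_K = T_C + 273.15 = 37.4830 + 273.15 = 310.6330 K
exponent = -Ea / (R * T_K) = -56180.1300 / (8.314 * 310.6330) = -21.7533
k = A * exp(exponent) = 329645.5390 * exp(-21.7533) = 1.1768e-04 1/s


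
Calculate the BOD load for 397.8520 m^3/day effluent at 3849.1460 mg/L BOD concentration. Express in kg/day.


Formula: BOD_load = volume * conc / 1000
Substituting: BOD_load = 397.8520 * 3849.1460 / 1000
Result: 1531.3904 kg/day


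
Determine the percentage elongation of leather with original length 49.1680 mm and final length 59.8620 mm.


Formula: Elongation = (Lf - L0) / L0 * 100
Substituting: Elongation = (59.8620 - 49.1680) / 49.1680 * 100
Result: 21.7499 %


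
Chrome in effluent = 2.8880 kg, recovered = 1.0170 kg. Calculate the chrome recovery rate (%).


Formula: Recovery = recovered / input * 100
Substituting: Recovery = 1.0170 / 2.8880 * 100
Result: 35.2147 %


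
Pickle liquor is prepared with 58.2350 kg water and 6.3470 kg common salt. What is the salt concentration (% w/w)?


Formula: Conc = salt / (water + salt) * 100
Substituting: Conc = 6.3470 / (58.2350 + 6.3470) * 100
Result: 9.8278 %


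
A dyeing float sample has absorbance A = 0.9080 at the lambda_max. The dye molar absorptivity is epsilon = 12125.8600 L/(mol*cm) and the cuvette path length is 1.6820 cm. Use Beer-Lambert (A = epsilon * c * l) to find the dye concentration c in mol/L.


Formula: c = A / (epsilon * l)
Substituting: c = 0.9080 / (12125.8600 * 1.6820)
Result: 4.4519e-05 mol/L


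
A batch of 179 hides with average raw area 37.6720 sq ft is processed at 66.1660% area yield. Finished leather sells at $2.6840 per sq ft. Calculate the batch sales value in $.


Raw_total = N * avg_area = 179 * 37.6720 = 6743.2880 sq ft
Finished = Raw_total * yield / 100 = 6743.2880 * 66.1660 / 100 = 4461.7639 sq ft
Value = Finished * price = 4461.7639 * 2.6840 = 11975.3744 $


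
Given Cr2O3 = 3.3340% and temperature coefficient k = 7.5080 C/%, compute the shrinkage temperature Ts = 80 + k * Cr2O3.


Formula: Ts = 80 + k * Cr2O3
Substituting: Ts = 80 + 7.5080 * 3.3340
Result: 105.0317 C


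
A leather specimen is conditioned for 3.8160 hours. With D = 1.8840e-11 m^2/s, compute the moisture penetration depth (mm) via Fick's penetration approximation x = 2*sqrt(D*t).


t = 3.8160 hr * 3600 = 13737.6000 s
D * t = 1.8840e-11 * 13737.6000 = 2.5882e-07
x = 2 * sqrt(D*t) = 2 * sqrt(2.5882e-07) = 0.00101748 m = 1.0175 mm


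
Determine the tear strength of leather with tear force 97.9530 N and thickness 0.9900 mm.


Formula: Tear strength = force / thickness
Substituting: Tear strength = 97.9530 / 0.9900
Result: 98.9424 N/mm


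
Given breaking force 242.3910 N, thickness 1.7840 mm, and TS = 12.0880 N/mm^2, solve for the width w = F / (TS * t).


Formula: w = F / (TS * t)
Substituting: w = 242.3910 / (12.0880 * 1.7840)
Result: 11.2400 mm


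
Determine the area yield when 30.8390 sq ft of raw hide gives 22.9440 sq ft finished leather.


Formula: Yield = finished / raw * 100
Substituting: Yield = 22.9440 / 30.8390 * 100
Result: 74.3993 %


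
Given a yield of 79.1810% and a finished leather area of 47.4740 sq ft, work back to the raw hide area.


Formula: raw = finished * 100 / yield
Substituting: raw = 47.4740 * 100 / 79.1810
Result: 59.9563 sq ft


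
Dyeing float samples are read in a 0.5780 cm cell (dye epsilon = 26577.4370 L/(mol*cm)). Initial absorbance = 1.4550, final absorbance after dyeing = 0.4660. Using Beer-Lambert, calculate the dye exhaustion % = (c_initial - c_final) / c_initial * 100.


c_initial = A_i / (epsilon * l) = 1.4550 / (26577.4370 * 0.5780) = 9.4716e-05 mol/L
c_final = A_f / (epsilon * l) = 0.4660 / (26577.4370 * 0.5780) = 3.0335e-05 mol/L
Exhaustion = (c_initial - c_final) / c_initial * 100 = (9.4716e-05 - 3.0335e-05) / 9.4716e-05 * 100 = 67.9725 %


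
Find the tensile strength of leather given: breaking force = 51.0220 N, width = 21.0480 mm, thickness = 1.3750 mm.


Formula: TS = force / (width * thickness)
Substituting: TS = 51.0220 / (21.0480 * 1.3750)
Result: 1.7630 N/mm^2


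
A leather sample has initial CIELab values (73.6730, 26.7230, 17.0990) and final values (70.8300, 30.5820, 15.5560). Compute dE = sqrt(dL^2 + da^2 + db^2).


dL = -2.8430, da = 3.8590, db = -1.5430
dE = sqrt((-2.8430)^2 + 3.8590^2 + (-1.5430)^2) = 5.0354


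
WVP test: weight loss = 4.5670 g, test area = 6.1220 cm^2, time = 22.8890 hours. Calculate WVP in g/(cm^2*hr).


Formula: WVP = loss / (area * time)
Substituting: WVP = 4.5670 / (6.1220 * 22.8890)
Result: 0.032592 g/(cm^2*hr)


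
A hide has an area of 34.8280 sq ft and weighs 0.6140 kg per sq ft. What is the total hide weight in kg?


Formula: Weight = area * weight_per_sqft
Substituting: Weight = 34.8280 * 0.6140
Result: 21.3844 kg


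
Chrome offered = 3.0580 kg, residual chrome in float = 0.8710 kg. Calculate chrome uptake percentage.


Formula: Uptake = (offered - residual) / offered * 100
Substituting: Uptake = (3.0580 - 0.8710) / 3.0580 * 100
Result: 71.5173 %


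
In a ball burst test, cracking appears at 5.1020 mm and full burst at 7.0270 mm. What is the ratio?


Formula: Ratio = crack / burst
Substituting: Ratio = 5.1020 / 7.0270
Result: 0.7261


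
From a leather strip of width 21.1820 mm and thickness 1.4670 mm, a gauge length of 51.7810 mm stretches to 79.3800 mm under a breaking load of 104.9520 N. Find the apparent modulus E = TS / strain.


TS = F / (w * t) = 104.9520 / (21.1820 * 1.4670) = 3.3775 N/mm^2
strain = (Lf - L0) / L0 = (79.3800 - 51.7810) / 51.7810 = 0.5330
E = TS / strain = 3.3775 / 0.5330 = 6.3368 N/mm^2


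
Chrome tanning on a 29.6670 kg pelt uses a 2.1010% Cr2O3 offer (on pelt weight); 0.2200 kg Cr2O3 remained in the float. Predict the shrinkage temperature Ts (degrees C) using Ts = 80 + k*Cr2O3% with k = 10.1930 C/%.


Offered = pelt * offer_pct / 100 = 29.6670 * 2.1010 / 100 = 0.6233 kg
Uptake = offered - residual = 0.6233 - 0.2200 = 0.4033 kg
Cr2O3% on pelt = uptake / pelt * 100 = 0.4033 / 29.6670 * 100 = 1.3594 %
Ts = 80 + k * Cr2O3% = 80 + 10.1930 * 1.3594 = 93.8567 C


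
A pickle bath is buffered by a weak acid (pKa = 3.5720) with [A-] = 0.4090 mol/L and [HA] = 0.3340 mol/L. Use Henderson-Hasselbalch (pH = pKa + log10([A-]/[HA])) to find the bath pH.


ratio = [A-] / [HA] = 0.4090 / 0.3340 = 1.2246
log10(ratio) = 0.0879768
pH = pKa + log10(ratio) = 3.5720 + 0.0879768 = 3.6600


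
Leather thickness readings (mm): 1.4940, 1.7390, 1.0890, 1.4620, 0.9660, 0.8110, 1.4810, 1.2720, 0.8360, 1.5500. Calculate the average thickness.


Formula: Average = sum / n
Substituting: Average = 12.7000 / 10
Result: 1.2700 mm


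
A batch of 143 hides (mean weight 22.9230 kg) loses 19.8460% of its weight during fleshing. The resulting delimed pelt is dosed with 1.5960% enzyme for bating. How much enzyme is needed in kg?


Total_raw = N * avg_wt = 143 * 22.9230 = 3277.9890 kg
Substrate = Total_raw * (1 - loss/100) = 3277.9890 * (1 - 19.8460/100) = 2627.4393 kg
Enzyme = Substrate * pct / 100 = 2627.4393 * 1.5960 / 100 = 41.9339 kg


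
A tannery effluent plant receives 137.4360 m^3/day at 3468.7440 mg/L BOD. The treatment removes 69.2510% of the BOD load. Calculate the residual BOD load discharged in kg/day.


Load_in = volume * conc / 1000 = 137.4360 * 3468.7440 / 1000 = 476.7303 kg/day
Removed = Load_in * eff / 100 = 476.7303 * 69.2510 / 100 = 330.1405 kg/day
Load_out = Load_in - Removed = 476.7303 - 330.1405 = 146.5898 kg/day


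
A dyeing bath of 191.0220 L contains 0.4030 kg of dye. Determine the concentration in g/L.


Formula: Conc = dye_mass(kg) / volume(L) * 1000
Substituting: Conc = 0.4030 / 191.0220 * 1000
Result: 2.1097 g/L


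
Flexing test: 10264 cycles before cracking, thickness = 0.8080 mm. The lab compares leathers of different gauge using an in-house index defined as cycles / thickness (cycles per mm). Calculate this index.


Formula: Index = cycles / thickness
Substituting: Index = 10264 / 0.8080
Result: 12702.9703 cycles/mm


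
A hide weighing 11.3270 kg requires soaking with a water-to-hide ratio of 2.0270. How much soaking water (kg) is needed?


Formula: Water = hide_weight * ratio
Substituting: Water = 11.3270 * 2.0270
Result: 22.9598 kg


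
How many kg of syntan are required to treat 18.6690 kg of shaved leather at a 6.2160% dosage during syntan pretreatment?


Formula: Syntan = substrate * pct / 100
Substituting: Syntan = 18.6690 * 6.2160 / 100
Result: 1.1605 kg


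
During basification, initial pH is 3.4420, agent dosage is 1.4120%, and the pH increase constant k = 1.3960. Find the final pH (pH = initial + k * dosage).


Formula: pH_final = pH_initial + k * base_pct
Substituting: pH_final = 3.4420 + 1.3960 * 1.4120
Result: 5.4132


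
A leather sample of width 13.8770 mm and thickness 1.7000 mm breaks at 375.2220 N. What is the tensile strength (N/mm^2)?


Formula: TS = force / (width * thickness)
Substituting: TS = 375.2220 / (13.8770 * 1.7000)
Result: 15.9054 N/mm^2


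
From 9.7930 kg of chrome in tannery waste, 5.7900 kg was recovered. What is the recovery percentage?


Formula: Recovery = recovered / input * 100
Substituting: Recovery = 5.7900 / 9.7930 * 100
Result: 59.1239 %


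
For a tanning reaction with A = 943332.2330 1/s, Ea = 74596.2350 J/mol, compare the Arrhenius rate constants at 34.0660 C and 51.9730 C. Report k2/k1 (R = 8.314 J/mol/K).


T1 = 34.0660 + 273.15 = 307.2160 K; T2 = 51.9730 + 273.15 = 325.1230 K
k1 = A * exp(-Ea/(R*T1)) = 943332.2330 * exp(-74596.2350/(8.314*307.2160)) = 1.9540e-07 1/s
k2 = A * exp(-Ea/(R*T2)) = 943332.2330 * exp(-74596.2350/(8.314*325.1230)) = 9.7614e-07 1/s
k2/k1 = 9.7614e-07 / 1.9540e-07 = 4.9956


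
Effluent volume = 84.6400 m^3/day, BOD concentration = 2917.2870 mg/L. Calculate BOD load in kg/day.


Formula: BOD_load = volume * conc / 1000
Substituting: BOD_load = 84.6400 * 2917.2870 / 1000
Result: 246.9192 kg/day


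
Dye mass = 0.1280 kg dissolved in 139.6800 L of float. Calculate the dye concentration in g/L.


Formula: Conc = dye_mass(kg) / volume(L) * 1000
Substituting: Conc = 0.1280 / 139.6800 * 1000
Result: 0.9164 g/L


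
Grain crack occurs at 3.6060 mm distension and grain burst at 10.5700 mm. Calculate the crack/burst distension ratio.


Formula: Ratio = crack / burst
Substituting: Ratio = 3.6060 / 10.5700
Result: 0.3412


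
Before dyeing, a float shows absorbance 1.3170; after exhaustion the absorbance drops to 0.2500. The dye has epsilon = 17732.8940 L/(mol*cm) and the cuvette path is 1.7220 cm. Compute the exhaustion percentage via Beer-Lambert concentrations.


c_initial = A_i / (epsilon * l) = 1.3170 / (17732.8940 * 1.7220) = 4.3129e-05 mol/L
c_final = A_f / (epsilon * l) = 0.2500 / (17732.8940 * 1.7220) = 8.1870e-06 mol/L
Exhaustion = (c_initial - c_final) / c_initial * 100 = (4.3129e-05 - 8.1870e-06) / 4.3129e-05 * 100 = 81.0175 %


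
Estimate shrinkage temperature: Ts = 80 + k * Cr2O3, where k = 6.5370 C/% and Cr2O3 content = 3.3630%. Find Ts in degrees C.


Formula: Ts = 80 + k * Cr2O3
Substituting: Ts = 80 + 6.5370 * 3.3630
Result: 101.9839 C


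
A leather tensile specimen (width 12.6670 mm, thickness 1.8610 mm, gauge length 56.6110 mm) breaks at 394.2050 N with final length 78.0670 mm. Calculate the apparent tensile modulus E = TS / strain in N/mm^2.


TS = F / (w * t) = 394.2050 / (12.6670 * 1.8610) = 16.7225 N/mm^2
strain = (Lf - L0) / L0 = (78.0670 - 56.6110) / 56.6110 = 0.3790
E = TS / strain = 16.7225 / 0.3790 = 44.1219 N/mm^2


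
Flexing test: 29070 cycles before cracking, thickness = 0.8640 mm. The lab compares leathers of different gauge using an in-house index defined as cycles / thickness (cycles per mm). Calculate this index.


Formula: Index = cycles / thickness
Substituting: Index = 29070 / 0.8640
Result: 33645.8333 cycles/mm


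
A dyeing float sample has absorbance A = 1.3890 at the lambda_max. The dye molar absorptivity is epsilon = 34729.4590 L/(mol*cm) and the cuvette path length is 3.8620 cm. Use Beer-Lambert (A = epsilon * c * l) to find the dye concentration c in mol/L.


Formula: c = A / (epsilon * l)
Substituting: c = 1.3890 / (34729.4590 * 3.8620)
Result: 1.0356e-05 mol/L


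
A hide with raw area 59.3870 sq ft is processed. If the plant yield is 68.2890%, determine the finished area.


Formula: finished = raw * yield / 100
Substituting: finished = 59.3870 * 68.2890 / 100
Result: 40.5548 sq ft


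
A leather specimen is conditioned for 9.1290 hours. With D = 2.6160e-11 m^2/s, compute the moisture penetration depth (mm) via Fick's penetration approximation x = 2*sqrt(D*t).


t = 9.1290 hr * 3600 = 32864.4000 s
D * t = 2.6160e-11 * 32864.4000 = 8.5973e-07
x = 2 * sqrt(D*t) = 2 * sqrt(8.5973e-07) = 0.00185444 m = 1.8544 mm


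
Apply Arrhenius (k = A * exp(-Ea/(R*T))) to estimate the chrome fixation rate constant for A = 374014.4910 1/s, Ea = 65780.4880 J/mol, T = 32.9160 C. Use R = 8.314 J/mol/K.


T_K = T_C + 273.15 = 32.9160 + 273.15 = 306.0660 K
exponent = -Ea / (R * T_K) = -65780.4880 / (8.314 * 306.0660) = -25.8507
k = A * exp(exponent) = 374014.4910 * exp(-25.8507) = 2.2186e-06 1/s


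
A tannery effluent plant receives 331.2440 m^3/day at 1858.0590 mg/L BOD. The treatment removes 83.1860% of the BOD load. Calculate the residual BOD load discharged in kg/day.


Load_in = volume * conc / 1000 = 331.2440 * 1858.0590 / 1000 = 615.4709 kg/day
Removed = Load_in * eff / 100 = 615.4709 * 83.1860 / 100 = 511.9856 kg/day
Load_out = Load_in - Removed = 615.4709 - 511.9856 = 103.4853 kg/day


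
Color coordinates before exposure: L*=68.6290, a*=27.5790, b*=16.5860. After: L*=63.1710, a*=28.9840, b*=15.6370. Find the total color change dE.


dL = -5.4580, da = 1.4050, db = -0.9490
dE = sqrt((-5.4580)^2 + 1.4050^2 + (-0.9490)^2) = 5.7153


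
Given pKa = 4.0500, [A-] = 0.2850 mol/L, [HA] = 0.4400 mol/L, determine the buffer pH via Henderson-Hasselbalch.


ratio = [A-] / [HA] = 0.2850 / 0.4400 = 0.6477
log10(ratio) = -0.1886
pH = pKa + log10(ratio) = 4.0500 - 0.1886 = 3.8614


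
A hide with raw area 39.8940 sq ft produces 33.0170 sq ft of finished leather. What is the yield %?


Formula: Yield = finished / raw * 100
Substituting: Yield = 33.0170 / 39.8940 * 100
Result: 82.7618 %


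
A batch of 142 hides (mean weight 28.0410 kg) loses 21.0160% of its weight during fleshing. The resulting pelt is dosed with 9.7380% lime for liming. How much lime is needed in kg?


Total_raw = N * avg_wt = 142 * 28.0410 = 3981.8220 kg
Substrate = Total_raw * (1 - loss/100) = 3981.8220 * (1 - 21.0160/100) = 3145.0023 kg
Lime = Substrate * pct / 100 = 3145.0023 * 9.7380 / 100 = 306.2603 kg


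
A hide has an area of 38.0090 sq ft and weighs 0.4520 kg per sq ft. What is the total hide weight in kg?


Formula: Weight = area * weight_per_sqft
Substituting: Weight = 38.0090 * 0.4520
Result: 17.1801 kg


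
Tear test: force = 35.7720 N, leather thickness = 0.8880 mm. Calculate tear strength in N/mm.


Formula: Tear strength = force / thickness
Substituting: Tear strength = 35.7720 / 0.8880
Result: 40.2838 N/mm


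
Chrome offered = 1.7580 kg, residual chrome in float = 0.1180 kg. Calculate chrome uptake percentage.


Formula: Uptake = (offered - residual) / offered * 100
Substituting: Uptake = (1.7580 - 0.1180) / 1.7580 * 100
Result: 93.2878 %


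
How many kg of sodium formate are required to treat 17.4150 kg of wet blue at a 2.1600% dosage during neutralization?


Formula: Neutralizer = substrate * pct / 100
Substituting: Neutralizer = 17.4150 * 2.1600 / 100
Result: 0.3762 kg


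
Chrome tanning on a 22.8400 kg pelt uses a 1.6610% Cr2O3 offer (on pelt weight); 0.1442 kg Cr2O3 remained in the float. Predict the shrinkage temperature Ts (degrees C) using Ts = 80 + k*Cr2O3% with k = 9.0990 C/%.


Offered = pelt * offer_pct / 100 = 22.8400 * 1.6610 / 100 = 0.3794 kg
Uptake = offered - residual = 0.3794 - 0.1442 = 0.2352 kg
Cr2O3% on pelt = uptake / pelt * 100 = 0.2352 / 22.8400 * 100 = 1.0297 %
Ts = 80 + k * Cr2O3% = 80 + 9.0990 * 1.0297 = 89.3688 C


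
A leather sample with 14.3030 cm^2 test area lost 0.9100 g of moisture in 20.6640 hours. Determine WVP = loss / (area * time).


Formula: WVP = loss / (area * time)
Substituting: WVP = 0.9100 / (14.3030 * 20.6640)
Result: 0.00307893 g/(cm^2*hr)


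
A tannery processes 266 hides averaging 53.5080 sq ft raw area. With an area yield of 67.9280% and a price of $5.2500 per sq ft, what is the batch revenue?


Raw_total = N * avg_area = 266 * 53.5080 = 14233.1280 sq ft
Finished = Raw_total * yield / 100 = 14233.1280 * 67.9280 / 100 = 9668.2792 sq ft
Value = Finished * price = 9668.2792 * 5.2500 = 50758.4657 $


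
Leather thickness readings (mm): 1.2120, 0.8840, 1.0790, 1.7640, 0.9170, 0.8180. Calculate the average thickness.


Formula: Average = sum / n
Substituting: Average = 6.6740 / 6
Result: 1.1123 mm


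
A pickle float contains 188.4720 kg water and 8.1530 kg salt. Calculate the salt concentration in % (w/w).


Formula: Conc = salt / (water + salt) * 100
Substituting: Conc = 8.1530 / (188.4720 + 8.1530) * 100
Result: 4.1465 %


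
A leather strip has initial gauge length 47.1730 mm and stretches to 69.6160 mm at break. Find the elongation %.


Formula: Elongation = (Lf - L0) / L0 * 100
Substituting: Elongation = (69.6160 - 47.1730) / 47.1730 * 100
Result: 47.5759 %


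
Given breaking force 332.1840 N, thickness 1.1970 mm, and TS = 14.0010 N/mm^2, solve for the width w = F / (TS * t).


Formula: w = F / (TS * t)
Substituting: w = 332.1840 / (14.0010 * 1.1970)
Result: 19.8210 mm


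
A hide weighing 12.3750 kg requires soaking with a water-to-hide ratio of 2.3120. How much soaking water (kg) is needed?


Formula: Water = hide_weight * ratio
Substituting: Water = 12.3750 * 2.3120
Result: 28.6110 kg


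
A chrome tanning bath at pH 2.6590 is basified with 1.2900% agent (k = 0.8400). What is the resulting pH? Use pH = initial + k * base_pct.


Formula: pH_final = pH_initial + k * base_pct
Substituting: pH_final = 2.6590 + 0.8400 * 1.2900
Result: 3.7426


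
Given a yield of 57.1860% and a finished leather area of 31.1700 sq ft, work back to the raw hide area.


Formula: raw = finished * 100 / yield
Substituting: raw = 31.1700 * 100 / 57.1860
Result: 54.5063 sq ft
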